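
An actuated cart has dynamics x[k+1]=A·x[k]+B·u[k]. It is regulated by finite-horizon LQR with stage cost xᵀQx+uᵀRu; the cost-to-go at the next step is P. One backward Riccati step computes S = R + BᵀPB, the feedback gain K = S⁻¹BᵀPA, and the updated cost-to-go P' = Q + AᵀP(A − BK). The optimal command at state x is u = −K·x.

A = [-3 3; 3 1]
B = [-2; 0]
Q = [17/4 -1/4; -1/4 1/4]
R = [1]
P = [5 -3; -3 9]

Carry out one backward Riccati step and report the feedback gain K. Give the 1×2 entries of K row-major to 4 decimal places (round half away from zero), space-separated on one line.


2.2857 -1.1429

BᵀP = [-10.0000 6.0000]
S = R + BᵀPB = [1] + [20.0000] = [21.0000]
BᵀPA = [48.0000 -24.0000]
K = S⁻¹·BᵀPA = [2.2857 -1.1429]
A−BK = [1.5714 0.7143; 3.0000 1.0000]
AᵀP(A−BK) = [70.2857 18.8571; 18.8571 8.5714]
P' = Q + AᵀP(A−BK) = [74.5357 18.6071; 18.6071 8.8214]
tr(P') = 83.3571


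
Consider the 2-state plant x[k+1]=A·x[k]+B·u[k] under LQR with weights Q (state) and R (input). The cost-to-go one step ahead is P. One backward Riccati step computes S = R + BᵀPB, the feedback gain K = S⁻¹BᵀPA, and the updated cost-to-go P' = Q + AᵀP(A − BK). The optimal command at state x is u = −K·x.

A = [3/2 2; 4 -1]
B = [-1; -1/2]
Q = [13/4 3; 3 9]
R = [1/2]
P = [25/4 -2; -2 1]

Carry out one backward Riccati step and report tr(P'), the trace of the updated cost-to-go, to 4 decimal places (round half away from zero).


22.8094

BᵀP = [-5.2500 1.5000]
S = R + BᵀPB = [1/2] + [4.5000] = [5.0000]
BᵀPA = [-1.8750 -12.0000]
K = S⁻¹·BᵀPA = [-0.3750 -2.4000]
A−BK = [1.1250 -0.4000; 3.8125 -2.2000]
AᵀP(A−BK) = [5.3594 -2.7500; -2.7500 5.2000]
P' = Q + AᵀP(A−BK) = [8.6094 0.2500; 0.2500 14.2000]
tr(P') = 22.8094


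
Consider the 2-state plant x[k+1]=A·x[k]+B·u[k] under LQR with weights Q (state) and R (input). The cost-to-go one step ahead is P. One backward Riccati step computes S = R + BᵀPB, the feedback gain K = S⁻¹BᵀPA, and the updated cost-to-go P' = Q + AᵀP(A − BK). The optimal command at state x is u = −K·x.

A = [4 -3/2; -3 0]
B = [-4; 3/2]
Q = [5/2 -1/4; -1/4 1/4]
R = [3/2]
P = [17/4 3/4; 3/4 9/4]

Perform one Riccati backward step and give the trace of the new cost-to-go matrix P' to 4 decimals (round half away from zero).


BᵀP = [-15.8750 0.3750]
S = R + BᵀPB = [3/2] + [64.0625] = [65.5625]
BᵀPA = [-64.6250 23.8125]
K = S⁻¹·BᵀPA = [-0.9857 0.3632]
A−BK = [0.0572 -0.0472; -1.5214 -0.5448]
AᵀP(A−BK) = [6.5491 1.3470; 1.3470 0.9137]
P' = Q + AᵀP(A−BK) = [9.0491 1.0970; 1.0970 1.1637]
tr(P') = 10.2128

10.2128


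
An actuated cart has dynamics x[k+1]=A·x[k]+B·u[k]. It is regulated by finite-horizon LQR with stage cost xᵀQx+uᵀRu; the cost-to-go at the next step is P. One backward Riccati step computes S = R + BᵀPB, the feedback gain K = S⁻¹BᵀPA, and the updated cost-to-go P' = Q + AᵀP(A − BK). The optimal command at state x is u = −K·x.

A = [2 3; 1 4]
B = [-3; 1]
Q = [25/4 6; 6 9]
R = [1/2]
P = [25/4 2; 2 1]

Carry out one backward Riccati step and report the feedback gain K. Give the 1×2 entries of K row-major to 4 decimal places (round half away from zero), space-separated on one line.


-0.8415 -1.5355

BᵀP = [-16.7500 -5.0000]
S = R + BᵀPB = [1/2] + [45.2500] = [45.7500]
BᵀPA = [-38.5000 -70.2500]
K = S⁻¹·BᵀPA = [-0.8415 -1.5355]
A−BK = [-0.5246 -1.6066; 1.8415 5.5355]
AᵀP(A−BK) = [1.6011 4.3825; 4.3825 12.3798]
P' = Q + AᵀP(A−BK) = [7.8511 10.3825; 10.3825 21.3798]
tr(P') = 29.2309


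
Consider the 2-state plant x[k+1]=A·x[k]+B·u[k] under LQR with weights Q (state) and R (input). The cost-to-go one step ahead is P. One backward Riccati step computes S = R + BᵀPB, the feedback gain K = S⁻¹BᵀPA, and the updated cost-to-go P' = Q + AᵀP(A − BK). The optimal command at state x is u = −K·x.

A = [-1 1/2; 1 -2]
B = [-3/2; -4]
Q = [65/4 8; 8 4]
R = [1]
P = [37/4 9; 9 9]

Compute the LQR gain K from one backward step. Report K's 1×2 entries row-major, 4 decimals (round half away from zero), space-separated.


0.0014 0.2705

BᵀP = [-49.8750 -49.5000]
S = R + BᵀPB = [1] + [272.8125] = [273.8125]
BᵀPA = [0.3750 74.0625]
K = S⁻¹·BᵀPA = [0.0014 0.2705]
A−BK = [-0.9979 0.9057; 1.0055 -0.9181]
AᵀP(A−BK) = [0.2495 -0.2264; -0.2264 0.2796]
P' = Q + AᵀP(A−BK) = [16.4995 7.7736; 7.7736 4.2796]
tr(P') = 20.7791


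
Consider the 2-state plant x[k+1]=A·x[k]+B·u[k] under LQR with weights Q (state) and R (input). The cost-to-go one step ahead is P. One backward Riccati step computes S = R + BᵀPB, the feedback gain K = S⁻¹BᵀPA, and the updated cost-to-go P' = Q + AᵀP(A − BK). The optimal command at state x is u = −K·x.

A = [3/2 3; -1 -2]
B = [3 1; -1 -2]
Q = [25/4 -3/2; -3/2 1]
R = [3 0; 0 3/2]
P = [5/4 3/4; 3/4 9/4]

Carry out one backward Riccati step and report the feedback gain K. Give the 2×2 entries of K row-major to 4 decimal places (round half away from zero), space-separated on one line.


0.3047 0.6094 0.2813 0.5625

BᵀP = [3.0000 0.0000; -0.2500 -3.7500]
S = R + BᵀPB = [3 0; 0 3/2] + [9.0000 3.0000; 3.0000 7.2500] = [12.0000 3.0000; 3.0000 8.7500]
BᵀPA = [4.5000 9.0000; 3.3750 6.7500]
K = S⁻¹·BᵀPA = [0.3047 0.6094; 0.2813 0.5625]
A−BK = [0.3047 0.6094; -0.1328 -0.2656]
AᵀP(A−BK) = [0.4922 0.9844; 0.9844 1.9688]
P' = Q + AᵀP(A−BK) = [6.7422 -0.5156; -0.5156 2.9688]
tr(P') = 9.7109


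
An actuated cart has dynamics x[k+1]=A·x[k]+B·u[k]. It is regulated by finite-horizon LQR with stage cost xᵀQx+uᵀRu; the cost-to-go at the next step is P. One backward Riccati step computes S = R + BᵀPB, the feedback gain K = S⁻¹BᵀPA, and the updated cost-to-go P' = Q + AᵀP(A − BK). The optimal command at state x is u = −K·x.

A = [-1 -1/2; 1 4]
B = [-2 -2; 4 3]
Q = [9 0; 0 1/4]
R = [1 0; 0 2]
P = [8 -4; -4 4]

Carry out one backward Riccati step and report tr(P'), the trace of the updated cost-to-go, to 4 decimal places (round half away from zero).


13.5847

BᵀP = [-32.0000 24.0000; -28.0000 20.0000]
S = R + BᵀPB = [1 0; 0 2] + [160.0000 136.0000; 136.0000 116.0000] = [161.0000 136.0000; 136.0000 118.0000]
BᵀPA = [56.0000 112.0000; 48.0000 94.0000]
K = S⁻¹·BᵀPA = [0.1594 0.8606; 0.2231 -0.1952]
A−BK = [-0.2351 0.8307; -0.3068 1.1434]
AᵀP(A−BK) = [0.3665 -0.8207; -0.8207 3.9681]
P' = Q + AᵀP(A−BK) = [9.3665 -0.8207; -0.8207 4.2181]
tr(P') = 13.5847


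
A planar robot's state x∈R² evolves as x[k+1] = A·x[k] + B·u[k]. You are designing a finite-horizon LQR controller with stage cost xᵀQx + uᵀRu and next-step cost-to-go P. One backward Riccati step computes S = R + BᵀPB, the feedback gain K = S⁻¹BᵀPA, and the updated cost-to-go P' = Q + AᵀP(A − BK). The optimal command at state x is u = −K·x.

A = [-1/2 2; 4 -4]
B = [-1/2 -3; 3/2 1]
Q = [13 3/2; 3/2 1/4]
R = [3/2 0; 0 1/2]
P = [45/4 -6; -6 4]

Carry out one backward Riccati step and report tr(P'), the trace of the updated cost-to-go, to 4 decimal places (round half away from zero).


BᵀP = [-14.6250 9.0000; -39.7500 22.0000]
S = R + BᵀPB = [3/2 0; 0 1/2] + [20.8125 52.8750; 52.8750 141.2500] = [22.3125 52.8750; 52.8750 141.7500]
BᵀPA = [43.3125 -65.2500; 107.8750 -167.5000]
K = S⁻¹·BᵀPA = [1.1870 -1.0697; 0.3183 -0.7826]
A−BK = [1.0483 -0.8828; 1.9013 -1.6128]
AᵀP(A−BK) = [5.0691 -4.4909; -4.4909 4.1093]
P' = Q + AᵀP(A−BK) = [18.0691 -2.9909; -2.9909 4.3593]
tr(P') = 22.4284

22.4284


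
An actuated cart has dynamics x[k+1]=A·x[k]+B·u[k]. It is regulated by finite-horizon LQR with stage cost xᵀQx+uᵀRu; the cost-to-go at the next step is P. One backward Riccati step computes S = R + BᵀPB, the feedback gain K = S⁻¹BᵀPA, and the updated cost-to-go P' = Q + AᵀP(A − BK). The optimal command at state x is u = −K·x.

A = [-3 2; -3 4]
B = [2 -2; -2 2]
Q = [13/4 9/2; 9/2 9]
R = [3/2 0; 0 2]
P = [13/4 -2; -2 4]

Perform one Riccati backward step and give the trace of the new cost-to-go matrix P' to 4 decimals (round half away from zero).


70.1612

BᵀP = [10.5000 -12.0000; -10.5000 12.0000]
S = R + BᵀPB = [3/2 0; 0 2] + [45.0000 -45.0000; -45.0000 45.0000] = [46.5000 -45.0000; -45.0000 47.0000]
BᵀPA = [4.5000 -27.0000; -4.5000 27.0000]
K = S⁻¹·BᵀPA = [0.0561 -0.3364; -0.0421 0.2523]
A−BK = [-3.1963 3.1776; -2.8037 2.8224]
AᵀP(A−BK) = [28.8084 -28.8505; -28.8505 29.1028]
P' = Q + AᵀP(A−BK) = [32.0584 -24.3505; -24.3505 38.1028]
tr(P') = 70.1612


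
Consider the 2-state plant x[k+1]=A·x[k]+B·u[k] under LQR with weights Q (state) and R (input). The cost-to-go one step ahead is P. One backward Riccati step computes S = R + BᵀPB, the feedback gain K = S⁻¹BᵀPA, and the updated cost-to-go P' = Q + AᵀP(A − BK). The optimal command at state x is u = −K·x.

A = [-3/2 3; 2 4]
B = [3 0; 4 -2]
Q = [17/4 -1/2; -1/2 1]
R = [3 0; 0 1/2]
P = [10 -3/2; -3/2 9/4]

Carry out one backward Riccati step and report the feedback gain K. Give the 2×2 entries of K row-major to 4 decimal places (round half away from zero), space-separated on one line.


-0.4710 0.9645 -1.8673 -0.0336

BᵀP = [24.0000 4.5000; 3.0000 -4.5000]
S = R + BᵀPB = [3 0; 0 1/2] + [90.0000 -9.0000; -9.0000 9.0000] = [93.0000 -9.0000; -9.0000 9.5000]
BᵀPA = [-27.0000 90.0000; -13.5000 -9.0000]
K = S⁻¹·BᵀPA = [-0.4710 0.9645; -1.8673 -0.0336]
A−BK = [-0.0869 0.1065; 0.1495 0.0748]
AᵀP(A−BK) = [2.5738 -1.4131; -1.4131 2.8935]
P' = Q + AᵀP(A−BK) = [6.8238 -1.9131; -1.9131 3.8935]
tr(P') = 10.7173


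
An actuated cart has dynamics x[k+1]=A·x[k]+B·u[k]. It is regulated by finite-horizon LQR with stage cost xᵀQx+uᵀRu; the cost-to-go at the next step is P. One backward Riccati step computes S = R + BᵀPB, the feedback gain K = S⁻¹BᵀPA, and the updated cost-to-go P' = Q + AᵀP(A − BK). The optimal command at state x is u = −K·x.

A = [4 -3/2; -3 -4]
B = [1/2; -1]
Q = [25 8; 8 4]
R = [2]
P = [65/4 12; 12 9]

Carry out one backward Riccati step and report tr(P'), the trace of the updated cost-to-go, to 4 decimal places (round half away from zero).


289.1633

BᵀP = [-3.8750 -3.0000]
S = R + BᵀPB = [2] + [1.0625] = [3.0625]
BᵀPA = [-6.5000 17.8125]
K = S⁻¹·BᵀPA = [-2.1224 5.8163]
A−BK = [5.0612 -4.4082; -5.1224 1.8163]
AᵀP(A−BK) = [39.2041 -89.6939; -89.6939 220.9592]
P' = Q + AᵀP(A−BK) = [64.2041 -81.6939; -81.6939 224.9592]
tr(P') = 289.1633


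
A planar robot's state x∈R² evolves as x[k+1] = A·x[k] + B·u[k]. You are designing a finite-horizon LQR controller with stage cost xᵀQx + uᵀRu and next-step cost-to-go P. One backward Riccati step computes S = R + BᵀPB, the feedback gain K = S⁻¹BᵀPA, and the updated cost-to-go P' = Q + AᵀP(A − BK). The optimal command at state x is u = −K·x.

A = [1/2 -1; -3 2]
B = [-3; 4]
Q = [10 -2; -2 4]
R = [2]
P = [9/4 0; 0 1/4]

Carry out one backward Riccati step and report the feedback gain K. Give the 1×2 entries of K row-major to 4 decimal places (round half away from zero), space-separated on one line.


BᵀP = [-6.7500 1.0000]
S = R + BᵀPB = [2] + [24.2500] = [26.2500]
BᵀPA = [-6.3750 8.7500]
K = S⁻¹·BᵀPA = [-0.2429 0.3333]
A−BK = [-0.2286 0.0000; -2.0286 0.6667]
AᵀP(A−BK) = [1.2643 -0.5000; -0.5000 0.3333]
P' = Q + AᵀP(A−BK) = [11.2643 -2.5000; -2.5000 4.3333]
tr(P') = 15.5976

-0.2429 0.3333


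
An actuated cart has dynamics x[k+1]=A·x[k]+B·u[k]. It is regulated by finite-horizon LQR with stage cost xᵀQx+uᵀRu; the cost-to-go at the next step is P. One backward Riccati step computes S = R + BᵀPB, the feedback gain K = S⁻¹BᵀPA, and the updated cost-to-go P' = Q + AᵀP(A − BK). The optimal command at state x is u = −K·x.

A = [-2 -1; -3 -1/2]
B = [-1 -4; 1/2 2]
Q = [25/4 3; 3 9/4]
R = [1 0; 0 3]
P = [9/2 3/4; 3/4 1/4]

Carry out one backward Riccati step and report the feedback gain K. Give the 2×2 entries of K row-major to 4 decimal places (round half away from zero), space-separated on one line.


BᵀP = [-4.1250 -0.6250; -16.5000 -2.5000]
S = R + BᵀPB = [1 0; 0 3] + [3.8125 15.2500; 15.2500 61.0000] = [4.8125 15.2500; 15.2500 64.0000]
BᵀPA = [10.1250 4.4375; 40.5000 17.7500]
K = S⁻¹·BᵀPA = [0.4027 0.1765; 0.5369 0.2353]
A−BK = [0.5501 0.1176; -4.2751 -1.0588]
AᵀP(A−BK) = [3.4300 1.0588; 1.0588 0.3529]
P' = Q + AᵀP(A−BK) = [9.6800 4.0588; 4.0588 2.6029]
tr(P') = 12.2829

0.4027 0.1765 0.5369 0.2353


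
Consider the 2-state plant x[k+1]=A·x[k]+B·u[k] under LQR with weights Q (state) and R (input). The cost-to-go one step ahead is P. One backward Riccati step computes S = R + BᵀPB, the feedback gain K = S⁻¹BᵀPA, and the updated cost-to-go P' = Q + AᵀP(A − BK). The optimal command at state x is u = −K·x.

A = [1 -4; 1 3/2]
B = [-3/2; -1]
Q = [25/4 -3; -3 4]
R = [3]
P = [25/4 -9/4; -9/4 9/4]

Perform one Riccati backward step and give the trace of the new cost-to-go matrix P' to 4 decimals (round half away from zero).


BᵀP = [-7.1250 1.1250]
S = R + BᵀPB = [3] + [9.5625] = [12.5625]
BᵀPA = [-6.0000 30.1875]
K = S⁻¹·BᵀPA = [-0.4776 2.4030]
A−BK = [0.2836 -0.3955; 0.5224 3.9030]
AᵀP(A−BK) = [1.1343 -1.5821; -1.5821 59.5224]
P' = Q + AᵀP(A−BK) = [7.3843 -4.5821; -4.5821 63.5224]
tr(P') = 70.9067

70.9067


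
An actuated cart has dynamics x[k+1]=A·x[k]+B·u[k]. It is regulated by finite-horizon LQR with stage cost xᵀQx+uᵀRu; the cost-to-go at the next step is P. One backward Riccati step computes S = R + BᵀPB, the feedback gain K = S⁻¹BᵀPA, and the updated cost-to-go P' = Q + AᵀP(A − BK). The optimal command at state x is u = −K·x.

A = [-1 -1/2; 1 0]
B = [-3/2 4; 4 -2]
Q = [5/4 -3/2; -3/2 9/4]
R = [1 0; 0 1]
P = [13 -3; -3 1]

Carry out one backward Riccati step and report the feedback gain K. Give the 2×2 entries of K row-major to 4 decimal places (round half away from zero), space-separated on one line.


0.1414 -0.0356 -0.1984 -0.1306

BᵀP = [-31.5000 8.5000; 58.0000 -14.0000]
S = R + BᵀPB = [1 0; 0 1] + [81.2500 -143.0000; -143.0000 260.0000] = [82.2500 -143.0000; -143.0000 261.0000]
BᵀPA = [40.0000 15.7500; -72.0000 -29.0000]
K = S⁻¹·BᵀPA = [0.1414 -0.0356; -0.1984 -0.1306]
A−BK = [0.0056 -0.0309; 0.0376 -0.1188]
AᵀP(A−BK) = [0.0599 0.0196; 0.0196 0.0228]
P' = Q + AᵀP(A−BK) = [1.3099 -1.4804; -1.4804 2.2728]
tr(P') = 3.5827


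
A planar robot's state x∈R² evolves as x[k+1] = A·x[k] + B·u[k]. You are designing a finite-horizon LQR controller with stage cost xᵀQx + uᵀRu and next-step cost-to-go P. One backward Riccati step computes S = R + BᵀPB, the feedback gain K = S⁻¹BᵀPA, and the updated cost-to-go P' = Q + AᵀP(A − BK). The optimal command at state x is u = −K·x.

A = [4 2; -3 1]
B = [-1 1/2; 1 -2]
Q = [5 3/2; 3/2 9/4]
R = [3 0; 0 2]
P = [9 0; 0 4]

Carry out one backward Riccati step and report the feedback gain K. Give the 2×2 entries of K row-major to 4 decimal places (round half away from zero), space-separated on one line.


BᵀP = [-9.0000 4.0000; 4.5000 -8.0000]
S = R + BᵀPB = [3 0; 0 2] + [13.0000 -12.5000; -12.5000 18.2500] = [16.0000 -12.5000; -12.5000 20.2500]
BᵀPA = [-48.0000 -14.0000; 42.0000 1.0000]
K = S⁻¹·BᵀPA = [-2.6647 -1.6155; 0.4292 -0.9478]
A−BK = [1.1207 0.8584; 0.5231 0.7198]
AᵀP(A−BK) = [34.0686 22.2653; 22.2653 18.3308]
P' = Q + AᵀP(A−BK) = [39.0686 23.7653; 23.7653 20.5808]
tr(P') = 59.6494

-2.6647 -1.6155 0.4292 -0.9478


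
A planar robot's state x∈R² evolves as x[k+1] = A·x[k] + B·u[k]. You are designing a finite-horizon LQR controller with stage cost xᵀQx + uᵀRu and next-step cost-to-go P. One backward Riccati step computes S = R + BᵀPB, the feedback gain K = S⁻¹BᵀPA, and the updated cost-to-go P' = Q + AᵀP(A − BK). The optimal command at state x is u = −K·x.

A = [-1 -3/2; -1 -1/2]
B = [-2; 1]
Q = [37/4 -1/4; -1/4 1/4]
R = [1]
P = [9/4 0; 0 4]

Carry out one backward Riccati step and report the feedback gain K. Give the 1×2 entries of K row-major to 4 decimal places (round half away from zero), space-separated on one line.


BᵀP = [-4.5000 4.0000]
S = R + BᵀPB = [1] + [13.0000] = [14.0000]
BᵀPA = [0.5000 4.7500]
K = S⁻¹·BᵀPA = [0.0357 0.3393]
A−BK = [-0.9286 -0.8214; -1.0357 -0.8393]
AᵀP(A−BK) = [6.2321 5.2054; 5.2054 4.4509]
P' = Q + AᵀP(A−BK) = [15.4821 4.9554; 4.9554 4.7009]
tr(P') = 20.1830

0.0357 0.3393


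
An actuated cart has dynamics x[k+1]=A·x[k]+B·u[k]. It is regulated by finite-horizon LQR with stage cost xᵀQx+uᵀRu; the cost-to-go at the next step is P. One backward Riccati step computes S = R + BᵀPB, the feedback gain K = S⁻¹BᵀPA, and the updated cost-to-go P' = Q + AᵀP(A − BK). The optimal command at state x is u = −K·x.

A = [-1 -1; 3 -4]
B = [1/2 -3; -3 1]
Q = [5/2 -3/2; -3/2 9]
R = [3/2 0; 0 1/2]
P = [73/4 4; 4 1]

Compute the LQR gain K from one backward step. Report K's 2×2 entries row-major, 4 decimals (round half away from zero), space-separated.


-0.4071 0.6704 0.1471 0.6324

BᵀP = [-2.8750 -1.0000; -50.7500 -11.0000]
S = R + BᵀPB = [3/2 0; 0 1/2] + [1.5625 7.6250; 7.6250 141.2500] = [3.0625 7.6250; 7.6250 141.7500]
BᵀPA = [-0.1250 6.8750; 17.7500 94.7500]
K = S⁻¹·BᵀPA = [-0.4071 0.6704; 0.1471 0.6324]
A−BK = [-0.3551 0.5619; 1.6315 -2.6211]
AᵀP(A−BK) = [0.5877 -0.8907; -0.8907 1.7240]
P' = Q + AᵀP(A−BK) = [3.0877 -2.3907; -2.3907 10.7240]
tr(P') = 13.8118


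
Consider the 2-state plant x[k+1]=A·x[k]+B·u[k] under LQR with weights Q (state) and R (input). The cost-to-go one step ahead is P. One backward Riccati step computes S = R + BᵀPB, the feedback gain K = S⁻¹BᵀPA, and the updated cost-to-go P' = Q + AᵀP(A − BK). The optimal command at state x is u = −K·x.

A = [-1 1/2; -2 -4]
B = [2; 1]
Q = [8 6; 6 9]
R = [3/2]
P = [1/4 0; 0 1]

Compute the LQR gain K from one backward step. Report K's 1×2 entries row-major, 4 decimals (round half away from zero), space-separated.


-0.7143 -1.0714

BᵀP = [0.5000 1.0000]
S = R + BᵀPB = [3/2] + [2.0000] = [3.5000]
BᵀPA = [-2.5000 -3.7500]
K = S⁻¹·BᵀPA = [-0.7143 -1.0714]
A−BK = [0.4286 2.6429; -1.2857 -2.9286]
AᵀP(A−BK) = [2.4643 5.1964; 5.1964 12.0446]
P' = Q + AᵀP(A−BK) = [10.4643 11.1964; 11.1964 21.0446]
tr(P') = 31.5089


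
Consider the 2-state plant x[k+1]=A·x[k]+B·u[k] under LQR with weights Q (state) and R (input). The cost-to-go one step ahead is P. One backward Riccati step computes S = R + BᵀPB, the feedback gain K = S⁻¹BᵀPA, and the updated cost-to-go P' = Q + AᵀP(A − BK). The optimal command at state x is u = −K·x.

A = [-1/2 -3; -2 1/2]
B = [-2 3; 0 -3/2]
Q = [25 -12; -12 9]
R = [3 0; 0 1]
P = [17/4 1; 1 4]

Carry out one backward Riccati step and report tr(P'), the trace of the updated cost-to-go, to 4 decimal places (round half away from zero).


BᵀP = [-8.5000 -2.0000; 11.2500 -3.0000]
S = R + BᵀPB = [3 0; 0 1] + [17.0000 -22.5000; -22.5000 38.2500] = [20.0000 -22.5000; -22.5000 39.2500]
BᵀPA = [8.2500 24.5000; 0.3750 -35.2500]
K = S⁻¹·BᵀPA = [1.1919 0.6045; 0.6928 -0.5516]
A−BK = [-0.1946 -0.1363; -0.9608 -0.3274]
AᵀP(A−BK) = [8.9693 3.3448; 3.3448 1.9973]
P' = Q + AᵀP(A−BK) = [33.9693 -8.6552; -8.6552 10.9973]
tr(P') = 44.9666

44.9666


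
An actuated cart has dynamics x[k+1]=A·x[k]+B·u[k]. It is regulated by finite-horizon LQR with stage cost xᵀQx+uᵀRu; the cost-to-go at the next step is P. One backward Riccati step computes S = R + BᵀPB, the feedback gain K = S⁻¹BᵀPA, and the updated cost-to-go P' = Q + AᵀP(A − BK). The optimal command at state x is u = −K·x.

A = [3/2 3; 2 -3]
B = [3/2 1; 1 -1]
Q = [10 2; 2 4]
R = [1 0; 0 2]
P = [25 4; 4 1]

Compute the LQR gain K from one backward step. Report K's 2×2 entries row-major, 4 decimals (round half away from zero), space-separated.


1.0768 0.9639 0.0175 1.0373

BᵀP = [41.5000 7.0000; 21.0000 3.0000]
S = R + BᵀPB = [1 0; 0 2] + [69.2500 34.5000; 34.5000 18.0000] = [70.2500 34.5000; 34.5000 20.0000]
BᵀPA = [76.2500 103.5000; 37.5000 54.0000]
K = S⁻¹·BᵀPA = [1.0768 0.9639; 0.0175 1.0373]
A−BK = [-0.1327 0.5169; 0.9406 -2.9267]
AᵀP(A−BK) = [1.4866 0.1048; 0.1048 6.2235]
P' = Q + AᵀP(A−BK) = [11.4866 2.1048; 2.1048 10.2235]
tr(P') = 21.7101


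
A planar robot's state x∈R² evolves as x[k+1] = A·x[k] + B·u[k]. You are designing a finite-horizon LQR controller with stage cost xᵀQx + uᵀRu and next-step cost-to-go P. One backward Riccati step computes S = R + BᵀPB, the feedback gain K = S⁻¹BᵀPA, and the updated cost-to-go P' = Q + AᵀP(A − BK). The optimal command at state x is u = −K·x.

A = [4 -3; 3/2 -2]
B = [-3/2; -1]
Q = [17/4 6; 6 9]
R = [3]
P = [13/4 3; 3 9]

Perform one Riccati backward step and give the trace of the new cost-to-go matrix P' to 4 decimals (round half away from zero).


37.6391

BᵀP = [-7.8750 -13.5000]
S = R + BᵀPB = [3] + [25.3125] = [28.3125]
BᵀPA = [-51.7500 50.6250]
K = S⁻¹·BᵀPA = [-1.8278 1.7881]
A−BK = [1.2583 -0.3179; -0.3278 -0.2119]
AᵀP(A−BK) = [13.6606 -10.9669; -10.9669 10.7285]
P' = Q + AᵀP(A−BK) = [17.9106 -4.9669; -4.9669 19.7285]
tr(P') = 37.6391


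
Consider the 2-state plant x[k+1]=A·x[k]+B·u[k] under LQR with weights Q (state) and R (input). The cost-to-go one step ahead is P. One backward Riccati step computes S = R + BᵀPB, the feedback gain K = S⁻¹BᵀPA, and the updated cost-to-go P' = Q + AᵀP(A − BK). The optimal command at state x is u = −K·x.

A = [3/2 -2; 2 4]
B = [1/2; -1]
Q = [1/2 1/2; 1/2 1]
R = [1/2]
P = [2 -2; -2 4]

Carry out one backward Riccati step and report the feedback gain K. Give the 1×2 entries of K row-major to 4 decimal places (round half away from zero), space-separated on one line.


BᵀP = [3.0000 -5.0000]
S = R + BᵀPB = [1/2] + [6.5000] = [7.0000]
BᵀPA = [-5.5000 -26.0000]
K = S⁻¹·BᵀPA = [-0.7857 -3.7143]
A−BK = [1.8929 -0.1429; 1.2143 0.2857]
AᵀP(A−BK) = [4.1786 1.5714; 1.5714 7.4286]
P' = Q + AᵀP(A−BK) = [4.6786 2.0714; 2.0714 8.4286]
tr(P') = 13.1071

-0.7857 -3.7143


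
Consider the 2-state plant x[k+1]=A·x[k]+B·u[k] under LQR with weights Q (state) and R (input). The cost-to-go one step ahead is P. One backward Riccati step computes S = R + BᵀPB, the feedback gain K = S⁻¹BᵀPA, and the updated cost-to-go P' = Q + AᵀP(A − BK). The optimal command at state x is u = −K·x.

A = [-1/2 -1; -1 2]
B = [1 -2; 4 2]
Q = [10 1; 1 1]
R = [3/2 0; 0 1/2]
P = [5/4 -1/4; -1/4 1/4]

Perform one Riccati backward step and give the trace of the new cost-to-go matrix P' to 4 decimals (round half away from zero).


BᵀP = [0.2500 0.7500; -3.0000 1.0000]
S = R + BᵀPB = [3/2 0; 0 1/2] + [3.2500 1.0000; 1.0000 8.0000] = [4.7500 1.0000; 1.0000 8.5000]
BᵀPA = [-0.8750 1.2500; 0.5000 5.0000]
K = S⁻¹·BᵀPA = [-0.2016 0.1429; 0.0825 0.5714]
A−BK = [-0.1333 0.0000; -0.3587 0.2857]
AᵀP(A−BK) = [0.0948 -0.0357; -0.0357 0.2143]
P' = Q + AᵀP(A−BK) = [10.0948 0.9643; 0.9643 1.2143]
tr(P') = 11.3091

11.3091


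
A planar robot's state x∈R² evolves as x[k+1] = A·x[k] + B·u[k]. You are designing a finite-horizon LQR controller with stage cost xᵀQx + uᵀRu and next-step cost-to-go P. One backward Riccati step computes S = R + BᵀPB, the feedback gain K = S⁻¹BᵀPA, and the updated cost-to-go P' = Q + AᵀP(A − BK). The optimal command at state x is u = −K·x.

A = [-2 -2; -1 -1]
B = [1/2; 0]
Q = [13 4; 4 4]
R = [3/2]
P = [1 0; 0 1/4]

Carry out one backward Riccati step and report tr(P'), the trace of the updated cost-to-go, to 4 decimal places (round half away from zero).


24.3571

BᵀP = [0.5000 0.0000]
S = R + BᵀPB = [3/2] + [0.2500] = [1.7500]
BᵀPA = [-1.0000 -1.0000]
K = S⁻¹·BᵀPA = [-0.5714 -0.5714]
A−BK = [-1.7143 -1.7143; -1.0000 -1.0000]
AᵀP(A−BK) = [3.6786 3.6786; 3.6786 3.6786]
P' = Q + AᵀP(A−BK) = [16.6786 7.6786; 7.6786 7.6786]
tr(P') = 24.3571


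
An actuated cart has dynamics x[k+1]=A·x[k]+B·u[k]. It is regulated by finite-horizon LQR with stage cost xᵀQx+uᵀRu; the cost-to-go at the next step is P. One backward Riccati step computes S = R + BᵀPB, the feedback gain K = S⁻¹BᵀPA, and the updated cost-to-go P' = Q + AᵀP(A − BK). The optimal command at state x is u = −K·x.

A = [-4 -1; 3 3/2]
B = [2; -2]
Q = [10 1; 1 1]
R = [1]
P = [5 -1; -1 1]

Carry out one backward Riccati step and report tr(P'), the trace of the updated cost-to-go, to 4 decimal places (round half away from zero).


15.3409

BᵀP = [12.0000 -4.0000]
S = R + BᵀPB = [1] + [32.0000] = [33.0000]
BᵀPA = [-60.0000 -18.0000]
K = S⁻¹·BᵀPA = [-1.8182 -0.5455]
A−BK = [-0.3636 0.0909; -0.6364 0.4091]
AᵀP(A−BK) = [3.9091 0.7727; 0.7727 0.4318]
P' = Q + AᵀP(A−BK) = [13.9091 1.7727; 1.7727 1.4318]
tr(P') = 15.3409


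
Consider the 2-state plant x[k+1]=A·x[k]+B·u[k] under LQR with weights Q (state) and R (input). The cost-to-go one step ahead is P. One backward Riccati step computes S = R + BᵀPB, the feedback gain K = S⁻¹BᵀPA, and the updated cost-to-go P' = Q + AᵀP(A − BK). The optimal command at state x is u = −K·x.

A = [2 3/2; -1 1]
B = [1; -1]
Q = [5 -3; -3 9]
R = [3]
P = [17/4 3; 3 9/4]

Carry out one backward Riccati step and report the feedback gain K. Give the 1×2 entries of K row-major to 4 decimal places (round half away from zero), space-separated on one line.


BᵀP = [1.2500 0.7500]
S = R + BᵀPB = [3] + [0.5000] = [3.5000]
BᵀPA = [1.7500 2.6250]
K = S⁻¹·BᵀPA = [0.5000 0.7500]
A−BK = [1.5000 0.7500; -0.5000 1.7500]
AᵀP(A−BK) = [6.3750 10.6875; 10.6875 18.8438]
P' = Q + AᵀP(A−BK) = [11.3750 7.6875; 7.6875 27.8438]
tr(P') = 39.2188

0.5000 0.7500


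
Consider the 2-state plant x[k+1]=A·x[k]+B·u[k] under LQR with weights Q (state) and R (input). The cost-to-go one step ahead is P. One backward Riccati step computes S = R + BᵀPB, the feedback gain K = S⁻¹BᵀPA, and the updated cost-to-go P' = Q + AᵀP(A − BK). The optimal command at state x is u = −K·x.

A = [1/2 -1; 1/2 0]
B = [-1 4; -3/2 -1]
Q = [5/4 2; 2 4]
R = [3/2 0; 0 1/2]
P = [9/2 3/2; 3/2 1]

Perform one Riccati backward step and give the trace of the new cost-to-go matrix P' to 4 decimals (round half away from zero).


5.4039

BᵀP = [-6.7500 -3.0000; 16.5000 5.0000]
S = R + BᵀPB = [3/2 0; 0 1/2] + [11.2500 -24.0000; -24.0000 61.0000] = [12.7500 -24.0000; -24.0000 61.5000]
BᵀPA = [-4.8750 6.7500; 10.7500 -16.5000]
K = S⁻¹·BᵀPA = [-0.2009 0.0919; 0.0964 -0.2324]
A−BK = [-0.0865 0.0216; 0.2950 -0.0946]
AᵀP(A−BK) = [0.1093 -0.0534; -0.0534 0.0446]
P' = Q + AᵀP(A−BK) = [1.3593 1.9466; 1.9466 4.0446]
tr(P') = 5.4039


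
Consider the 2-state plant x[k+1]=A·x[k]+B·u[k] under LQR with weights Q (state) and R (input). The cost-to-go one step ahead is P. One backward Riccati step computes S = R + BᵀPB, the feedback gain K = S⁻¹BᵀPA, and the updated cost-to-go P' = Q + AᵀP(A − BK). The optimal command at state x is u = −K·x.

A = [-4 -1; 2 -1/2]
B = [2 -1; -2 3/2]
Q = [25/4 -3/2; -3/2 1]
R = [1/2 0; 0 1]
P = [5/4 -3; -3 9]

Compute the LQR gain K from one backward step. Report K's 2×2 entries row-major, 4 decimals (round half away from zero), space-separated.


-1.0964 -0.0120 0.2289 -0.0964

BᵀP = [8.5000 -24.0000; -5.7500 16.5000]
S = R + BᵀPB = [1/2 0; 0 1] + [65.0000 -44.5000; -44.5000 30.5000] = [65.5000 -44.5000; -44.5000 31.5000]
BᵀPA = [-82.0000 3.5000; 56.0000 -2.5000]
K = S⁻¹·BᵀPA = [-1.0964 -0.0120; 0.2289 -0.0964]
A−BK = [-1.5783 -1.0723; -0.5361 -0.3795]
AᵀP(A−BK) = [1.2771 0.4096; 0.4096 0.3012]
P' = Q + AᵀP(A−BK) = [7.5271 -1.0904; -1.0904 1.3012]
tr(P') = 8.8283


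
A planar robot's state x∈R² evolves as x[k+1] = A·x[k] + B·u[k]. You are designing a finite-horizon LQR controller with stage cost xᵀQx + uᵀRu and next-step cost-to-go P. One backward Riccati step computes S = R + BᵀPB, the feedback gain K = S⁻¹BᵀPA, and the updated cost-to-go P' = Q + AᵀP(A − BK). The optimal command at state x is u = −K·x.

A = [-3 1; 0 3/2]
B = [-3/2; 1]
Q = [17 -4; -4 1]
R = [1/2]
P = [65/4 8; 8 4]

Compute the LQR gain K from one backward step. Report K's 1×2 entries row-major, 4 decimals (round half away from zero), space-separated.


2.8791 -1.6630

BᵀP = [-16.3750 -8.0000]
S = R + BᵀPB = [1/2] + [16.5625] = [17.0625]
BᵀPA = [49.1250 -28.3750]
K = S⁻¹·BᵀPA = [2.8791 -1.6630]
A−BK = [1.3187 -1.4945; -2.8791 3.1630]
AᵀP(A−BK) = [4.8132 -3.0549; -3.0549 2.0623]
P' = Q + AᵀP(A−BK) = [21.8132 -7.0549; -7.0549 3.0623]
tr(P') = 24.8755


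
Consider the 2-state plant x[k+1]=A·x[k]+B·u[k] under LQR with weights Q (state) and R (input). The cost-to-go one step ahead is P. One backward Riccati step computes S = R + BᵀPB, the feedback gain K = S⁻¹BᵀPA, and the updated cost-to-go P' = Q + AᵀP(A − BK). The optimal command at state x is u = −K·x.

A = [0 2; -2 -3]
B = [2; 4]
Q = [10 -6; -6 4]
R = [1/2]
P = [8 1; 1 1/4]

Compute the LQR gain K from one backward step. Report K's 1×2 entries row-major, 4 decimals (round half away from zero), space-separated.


-0.1143 0.5905

BᵀP = [20.0000 3.0000]
S = R + BᵀPB = [1/2] + [52.0000] = [52.5000]
BᵀPA = [-6.0000 31.0000]
K = S⁻¹·BᵀPA = [-0.1143 0.5905]
A−BK = [0.2286 0.8190; -1.5429 -5.3619]
AᵀP(A−BK) = [0.3143 1.0429; 1.0429 3.9452]
P' = Q + AᵀP(A−BK) = [10.3143 -4.9571; -4.9571 7.9452]
tr(P') = 18.2595


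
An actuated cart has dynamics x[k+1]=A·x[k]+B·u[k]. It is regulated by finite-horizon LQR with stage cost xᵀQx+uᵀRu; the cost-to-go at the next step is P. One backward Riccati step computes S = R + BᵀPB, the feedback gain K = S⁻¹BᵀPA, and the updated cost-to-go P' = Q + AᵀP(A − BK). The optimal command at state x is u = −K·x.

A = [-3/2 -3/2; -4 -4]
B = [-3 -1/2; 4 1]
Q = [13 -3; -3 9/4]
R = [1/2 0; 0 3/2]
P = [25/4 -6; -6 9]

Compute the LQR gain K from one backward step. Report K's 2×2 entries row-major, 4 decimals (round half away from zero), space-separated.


-0.2876 -0.2876 -0.6994 -0.6994

BᵀP = [-42.7500 54.0000; -9.1250 12.0000]
S = R + BᵀPB = [1/2 0; 0 3/2] + [344.2500 75.3750; 75.3750 16.5625] = [344.7500 75.3750; 75.3750 18.0625]
BᵀPA = [-151.8750 -151.8750; -34.3125 -34.3125]
K = S⁻¹·BᵀPA = [-0.2876 -0.2876; -0.6994 -0.6994]
A−BK = [-2.7126 -2.7126; -2.1501 -2.1501]
AᵀP(A−BK) = [18.3817 18.3817; 18.3817 18.3817]
P' = Q + AᵀP(A−BK) = [31.3817 15.3817; 15.3817 20.6317]
tr(P') = 52.0134


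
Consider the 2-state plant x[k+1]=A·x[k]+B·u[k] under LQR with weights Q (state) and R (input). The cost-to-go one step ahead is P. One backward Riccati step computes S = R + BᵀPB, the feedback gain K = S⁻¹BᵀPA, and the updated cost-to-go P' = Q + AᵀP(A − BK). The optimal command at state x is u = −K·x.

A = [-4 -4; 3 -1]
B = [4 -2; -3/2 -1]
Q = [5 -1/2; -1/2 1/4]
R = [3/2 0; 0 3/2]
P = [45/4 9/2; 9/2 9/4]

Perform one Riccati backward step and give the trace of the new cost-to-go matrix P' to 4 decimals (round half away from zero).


BᵀP = [38.2500 14.6250; -27.0000 -11.2500]
S = R + BᵀPB = [3/2 0; 0 3/2] + [131.0625 -91.1250; -91.1250 65.2500] = [132.5625 -91.1250; -91.1250 66.7500]
BᵀPA = [-109.1250 -167.6250; 74.2500 119.2500]
K = S⁻¹·BᵀPA = [-0.9510 -0.5916; -0.1859 0.9788]
A−BK = [-0.5679 0.3242; 1.3877 -0.9086]
AᵀP(A−BK) = [2.2767 0.0093; 0.0093 2.3511]
P' = Q + AᵀP(A−BK) = [7.2767 -0.4907; -0.4907 2.6011]
tr(P') = 9.8778

9.8778


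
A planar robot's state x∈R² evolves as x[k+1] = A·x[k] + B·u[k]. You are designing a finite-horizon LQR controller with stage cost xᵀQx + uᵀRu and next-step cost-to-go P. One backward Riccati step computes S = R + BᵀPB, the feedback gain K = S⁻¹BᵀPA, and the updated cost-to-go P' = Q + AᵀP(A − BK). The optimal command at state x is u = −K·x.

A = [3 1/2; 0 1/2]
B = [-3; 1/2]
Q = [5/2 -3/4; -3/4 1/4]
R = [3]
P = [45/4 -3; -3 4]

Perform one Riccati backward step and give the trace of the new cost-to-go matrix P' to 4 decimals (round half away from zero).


7.1433

BᵀP = [-35.2500 11.0000]
S = R + BᵀPB = [3] + [111.2500] = [114.2500]
BᵀPA = [-105.7500 -12.1250]
K = S⁻¹·BᵀPA = [-0.9256 -0.1061]
A−BK = [0.2232 0.1816; 0.4628 0.5531]
AᵀP(A−BK) = [3.3676 1.1521; 1.1521 1.0257]
P' = Q + AᵀP(A−BK) = [5.8676 0.4021; 0.4021 1.2757]
tr(P') = 7.1433


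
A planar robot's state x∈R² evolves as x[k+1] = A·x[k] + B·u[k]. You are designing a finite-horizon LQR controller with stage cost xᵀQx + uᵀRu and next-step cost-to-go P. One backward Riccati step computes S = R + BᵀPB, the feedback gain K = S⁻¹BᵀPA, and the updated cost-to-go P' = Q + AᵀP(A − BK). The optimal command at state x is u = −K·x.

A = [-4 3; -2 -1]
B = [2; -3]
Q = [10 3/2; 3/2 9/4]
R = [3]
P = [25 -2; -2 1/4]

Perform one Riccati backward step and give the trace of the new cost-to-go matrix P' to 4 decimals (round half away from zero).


31.6310

BᵀP = [56.0000 -4.7500]
S = R + BᵀPB = [3] + [126.2500] = [129.2500]
BᵀPA = [-214.5000 172.7500]
K = S⁻¹·BᵀPA = [-1.6596 1.3366]
A−BK = [-0.6809 0.3269; -6.9787 3.0097]
AᵀP(A−BK) = [13.0213 -8.8085; -8.8085 6.3598]
P' = Q + AᵀP(A−BK) = [23.0213 -7.3085; -7.3085 8.6098]
tr(P') = 31.6310


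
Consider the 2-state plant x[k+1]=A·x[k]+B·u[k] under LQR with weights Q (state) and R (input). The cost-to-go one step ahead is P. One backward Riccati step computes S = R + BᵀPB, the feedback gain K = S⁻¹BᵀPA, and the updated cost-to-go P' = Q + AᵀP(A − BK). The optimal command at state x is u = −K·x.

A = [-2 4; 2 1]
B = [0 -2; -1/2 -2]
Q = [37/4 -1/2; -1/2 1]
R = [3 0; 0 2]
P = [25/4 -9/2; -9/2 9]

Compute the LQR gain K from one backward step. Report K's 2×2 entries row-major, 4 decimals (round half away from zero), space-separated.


BᵀP = [2.2500 -4.5000; -3.5000 -9.0000]
S = R + BᵀPB = [3 0; 0 2] + [2.2500 4.5000; 4.5000 25.0000] = [5.2500 4.5000; 4.5000 27.0000]
BᵀPA = [-13.5000 4.5000; -11.0000 -23.0000]
K = S⁻¹·BᵀPA = [-2.5926 1.8519; 0.0247 -1.1605]
A−BK = [-1.9506 1.6790; 0.7531 -0.3951]
AᵀP(A−BK) = [62.2716 -46.7654; -46.7654 37.9753]
P' = Q + AᵀP(A−BK) = [71.5216 -47.2654; -47.2654 38.9753]
tr(P') = 110.4969

-2.5926 1.8519 0.0247 -1.1605


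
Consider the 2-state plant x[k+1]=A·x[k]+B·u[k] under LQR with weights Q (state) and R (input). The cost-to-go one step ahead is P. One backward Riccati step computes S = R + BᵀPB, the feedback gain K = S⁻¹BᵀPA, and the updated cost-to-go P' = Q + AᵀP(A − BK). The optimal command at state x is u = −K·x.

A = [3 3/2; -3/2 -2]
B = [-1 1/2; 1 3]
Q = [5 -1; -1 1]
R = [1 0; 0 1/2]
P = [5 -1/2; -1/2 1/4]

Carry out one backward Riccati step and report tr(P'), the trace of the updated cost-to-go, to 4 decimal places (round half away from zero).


14.9073

BᵀP = [-5.5000 0.7500; 1.0000 0.5000]
S = R + BᵀPB = [1 0; 0 1/2] + [6.2500 -0.5000; -0.5000 2.0000] = [7.2500 -0.5000; -0.5000 2.5000]
BᵀPA = [-17.6250 -9.7500; 2.2500 0.5000]
K = S⁻¹·BᵀPA = [-2.4021 -1.3497; 0.4196 -0.0699]
A−BK = [0.3881 0.1853; -0.3566 -0.4406]
AᵀP(A−BK) = [6.7815 3.7448; 3.7448 2.1259]
P' = Q + AᵀP(A−BK) = [11.7815 2.7448; 2.7448 3.1259]
tr(P') = 14.9073


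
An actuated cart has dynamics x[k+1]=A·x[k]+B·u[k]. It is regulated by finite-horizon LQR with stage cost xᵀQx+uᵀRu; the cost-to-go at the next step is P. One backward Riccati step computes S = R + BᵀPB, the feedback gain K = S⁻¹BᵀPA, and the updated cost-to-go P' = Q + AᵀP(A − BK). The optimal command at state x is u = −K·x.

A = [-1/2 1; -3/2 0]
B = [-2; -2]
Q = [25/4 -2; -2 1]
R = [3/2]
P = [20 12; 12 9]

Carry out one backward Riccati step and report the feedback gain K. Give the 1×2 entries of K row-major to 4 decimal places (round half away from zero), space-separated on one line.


BᵀP = [-64.0000 -42.0000]
S = R + BᵀPB = [3/2] + [212.0000] = [213.5000]
BᵀPA = [95.0000 -64.0000]
K = S⁻¹·BᵀPA = [0.4450 -0.2998]
A−BK = [0.3899 0.4005; -0.6101 -0.5995]
AᵀP(A−BK) = [0.9783 0.4778; 0.4778 0.8150]
P' = Q + AᵀP(A−BK) = [7.2283 -1.5222; -1.5222 1.8150]
tr(P') = 9.0433

0.4450 -0.2998


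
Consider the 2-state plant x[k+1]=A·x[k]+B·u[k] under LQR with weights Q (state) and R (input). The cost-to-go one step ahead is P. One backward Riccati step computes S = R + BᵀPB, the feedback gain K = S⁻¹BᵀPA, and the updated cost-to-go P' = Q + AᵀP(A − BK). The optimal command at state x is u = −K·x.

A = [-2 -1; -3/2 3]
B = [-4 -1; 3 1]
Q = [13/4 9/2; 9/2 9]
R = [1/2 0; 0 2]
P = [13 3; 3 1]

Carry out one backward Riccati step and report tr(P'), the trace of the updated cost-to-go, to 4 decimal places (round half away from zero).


BᵀP = [-43.0000 -9.0000; -10.0000 -2.0000]
S = R + BᵀPB = [1/2 0; 0 2] + [145.0000 34.0000; 34.0000 8.0000] = [145.5000 34.0000; 34.0000 10.0000]
BᵀPA = [99.5000 16.0000; 23.0000 4.0000]
K = S⁻¹·BᵀPA = [0.7124 0.0803; -0.1221 0.1271]
A−BK = [0.7274 -0.5518; -3.5151 2.6321]
AᵀP(A−BK) = [4.1764 -2.9097; -2.9097 2.2074]
P' = Q + AᵀP(A−BK) = [7.4264 1.5903; 1.5903 11.2074]
tr(P') = 18.6338

18.6338


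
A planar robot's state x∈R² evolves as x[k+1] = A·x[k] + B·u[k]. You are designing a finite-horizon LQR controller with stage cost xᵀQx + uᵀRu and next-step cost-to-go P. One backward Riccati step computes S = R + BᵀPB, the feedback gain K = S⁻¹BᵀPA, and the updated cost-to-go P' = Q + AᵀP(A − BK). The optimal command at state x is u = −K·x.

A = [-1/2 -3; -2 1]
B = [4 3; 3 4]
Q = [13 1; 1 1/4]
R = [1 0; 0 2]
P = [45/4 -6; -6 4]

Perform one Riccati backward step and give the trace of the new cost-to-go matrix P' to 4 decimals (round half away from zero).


23.5544

BᵀP = [27.0000 -12.0000; 9.7500 -2.0000]
S = R + BᵀPB = [1 0; 0 2] + [72.0000 33.0000; 33.0000 21.2500] = [73.0000 33.0000; 33.0000 23.2500]
BᵀPA = [10.5000 -93.0000; -0.8750 -31.2500]
K = S⁻¹·BᵀPA = [0.4488 -1.8594; -0.6747 1.2951]
A−BK = [-0.2713 0.5524; -0.6478 1.3979]
AᵀP(A−BK) = [1.5095 -3.4677; -3.4677 8.7949]
P' = Q + AᵀP(A−BK) = [14.5095 -2.4677; -2.4677 9.0449]
tr(P') = 23.5544


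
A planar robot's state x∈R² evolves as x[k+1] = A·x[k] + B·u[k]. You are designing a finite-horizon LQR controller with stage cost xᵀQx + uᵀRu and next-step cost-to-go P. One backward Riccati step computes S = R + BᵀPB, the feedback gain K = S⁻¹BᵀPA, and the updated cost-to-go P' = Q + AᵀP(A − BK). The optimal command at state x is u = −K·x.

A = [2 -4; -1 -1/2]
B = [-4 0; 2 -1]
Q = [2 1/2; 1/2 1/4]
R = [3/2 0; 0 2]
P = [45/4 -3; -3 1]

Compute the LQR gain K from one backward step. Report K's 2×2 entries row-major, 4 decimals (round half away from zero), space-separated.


-0.4955 0.8523 0.0208 0.1442

BᵀP = [-51.0000 14.0000; 3.0000 -1.0000]
S = R + BᵀPB = [3/2 0; 0 2] + [232.0000 -14.0000; -14.0000 1.0000] = [233.5000 -14.0000; -14.0000 3.0000]
BᵀPA = [-116.0000 197.0000; 7.0000 -11.5000]
K = S⁻¹·BᵀPA = [-0.4955 0.8523; 0.0208 0.1442]
A−BK = [0.0178 -0.5907; 0.0119 -2.0605]
AᵀP(A−BK) = [0.3717 -0.6392; -0.6392 1.9995]
P' = Q + AᵀP(A−BK) = [2.3717 -0.1392; -0.1392 2.2495]
tr(P') = 4.6212


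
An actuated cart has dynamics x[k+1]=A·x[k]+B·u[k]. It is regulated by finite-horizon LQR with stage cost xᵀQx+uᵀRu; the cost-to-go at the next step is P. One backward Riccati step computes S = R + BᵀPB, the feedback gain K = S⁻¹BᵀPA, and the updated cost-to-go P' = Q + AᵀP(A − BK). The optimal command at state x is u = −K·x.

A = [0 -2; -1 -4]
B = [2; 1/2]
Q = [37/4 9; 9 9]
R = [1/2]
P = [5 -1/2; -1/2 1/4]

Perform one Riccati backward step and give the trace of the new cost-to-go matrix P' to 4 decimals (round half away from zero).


21.3746

BᵀP = [9.7500 -0.8750]
S = R + BᵀPB = [1/2] + [19.0625] = [19.5625]
BᵀPA = [0.8750 -16.0000]
K = S⁻¹·BᵀPA = [0.0447 -0.8179]
A−BK = [-0.0895 -0.3642; -1.0224 -3.5911]
AᵀP(A−BK) = [0.2109 0.7157; 0.7157 2.9137]
P' = Q + AᵀP(A−BK) = [9.4609 9.7157; 9.7157 11.9137]
tr(P') = 21.3746


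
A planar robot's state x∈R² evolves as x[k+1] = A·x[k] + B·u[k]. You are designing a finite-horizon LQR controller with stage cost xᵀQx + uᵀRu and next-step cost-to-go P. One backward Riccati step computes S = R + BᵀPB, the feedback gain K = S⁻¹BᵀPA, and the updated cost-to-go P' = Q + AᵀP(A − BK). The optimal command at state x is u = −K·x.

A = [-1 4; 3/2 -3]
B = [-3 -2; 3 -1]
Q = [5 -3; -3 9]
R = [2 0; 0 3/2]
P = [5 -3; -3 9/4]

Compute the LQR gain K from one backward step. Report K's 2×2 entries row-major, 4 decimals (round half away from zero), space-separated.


BᵀP = [-24.0000 15.7500; -7.0000 3.7500]
S = R + BᵀPB = [2 0; 0 3/2] + [119.2500 32.2500; 32.2500 10.2500] = [121.2500 32.2500; 32.2500 11.7500]
BᵀPA = [47.6250 -143.2500; 12.6250 -39.2500]
K = S⁻¹·BᵀPA = [0.3963 -1.0851; -0.0133 -0.3620]
A−BK = [0.1623 0.0205; 0.2977 -0.1066]
AᵀP(A−BK) = [0.3556 -0.8741; -0.8741 2.5925]
P' = Q + AᵀP(A−BK) = [5.3556 -3.8741; -3.8741 11.5925]
tr(P') = 16.9481

0.3963 -1.0851 -0.0133 -0.3620
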